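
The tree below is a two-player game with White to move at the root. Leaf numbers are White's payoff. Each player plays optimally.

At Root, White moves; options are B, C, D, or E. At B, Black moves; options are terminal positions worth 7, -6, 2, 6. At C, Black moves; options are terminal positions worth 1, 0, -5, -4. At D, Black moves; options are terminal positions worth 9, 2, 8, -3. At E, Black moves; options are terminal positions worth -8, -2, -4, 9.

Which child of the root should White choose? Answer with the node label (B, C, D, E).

B (Black): min(7, -6, 2, 6) = -6
C (Black): min(1, 0, -5, -4) = -5
D (Black): min(9, 2, 8, -3) = -3
E (Black): min(-8, -2, -4, 9) = -8
Root (White): max(-6, -5, -3, -8) = -3
White picks the child with the highest value: D (value -3).

D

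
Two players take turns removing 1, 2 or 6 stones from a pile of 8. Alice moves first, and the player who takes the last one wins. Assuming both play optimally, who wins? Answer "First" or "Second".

First

W/L table (W = player to move can force a win):
i:   0  1  2  3  4  5  6  7  8
     L  W  W  L  W  W  W  L  W
Position 8 is W, so the first player wins.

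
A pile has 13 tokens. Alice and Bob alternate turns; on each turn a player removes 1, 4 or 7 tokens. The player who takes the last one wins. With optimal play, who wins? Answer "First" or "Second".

Second

Mark each pile size as W (mover wins) or L (mover loses):
i:   0  1  2  3  4  5  6  7  8  9 10 11 12 13
     L  W  L  W  W  L  W  W  L  W  L  W  W  L
Position 13 is L, so the second player wins.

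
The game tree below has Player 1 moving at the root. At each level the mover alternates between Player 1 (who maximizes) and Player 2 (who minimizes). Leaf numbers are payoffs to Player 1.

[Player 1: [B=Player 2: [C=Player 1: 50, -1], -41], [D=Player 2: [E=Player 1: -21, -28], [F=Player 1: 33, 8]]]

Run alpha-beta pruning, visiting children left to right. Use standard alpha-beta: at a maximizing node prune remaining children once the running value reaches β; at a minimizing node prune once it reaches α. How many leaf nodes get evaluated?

6

C [α=-∞,β=+∞]: v=50
B [α=-∞,β=+∞]: v=-41
E [α=-41,β=+∞]: v=-21
F [α=-41,β=-21]: v=33 after child 1 ≥ β → β-cutoff, skip 1
D [α=-41,β=+∞]: v=-21
Root [α=-∞,β=+∞]: v=-21
Leaves evaluated: 6 of 7.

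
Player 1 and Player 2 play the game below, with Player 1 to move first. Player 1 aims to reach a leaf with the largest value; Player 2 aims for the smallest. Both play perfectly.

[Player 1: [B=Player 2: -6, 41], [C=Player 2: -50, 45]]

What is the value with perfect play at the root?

-6

B (Player 2): min(-6, 41) = -6
C (Player 2): min(-50, 45) = -50
Root (Player 1): max(-6, -50) = -6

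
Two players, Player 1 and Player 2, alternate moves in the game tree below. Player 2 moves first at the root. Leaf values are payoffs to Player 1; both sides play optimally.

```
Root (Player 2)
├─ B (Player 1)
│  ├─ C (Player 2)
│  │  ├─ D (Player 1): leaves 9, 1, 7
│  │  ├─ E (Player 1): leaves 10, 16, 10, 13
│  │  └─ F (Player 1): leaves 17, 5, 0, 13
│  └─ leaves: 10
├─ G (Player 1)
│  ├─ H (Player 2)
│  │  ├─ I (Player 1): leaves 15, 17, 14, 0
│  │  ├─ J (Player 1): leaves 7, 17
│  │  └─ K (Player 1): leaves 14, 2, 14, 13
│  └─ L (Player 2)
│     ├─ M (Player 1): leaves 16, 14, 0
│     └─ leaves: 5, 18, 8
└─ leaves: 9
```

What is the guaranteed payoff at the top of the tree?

D (Player 1): max(9, 1, 7) = 9
E (Player 1): max(10, 16, 10, 13) = 16
F (Player 1): max(17, 5, 0, 13) = 17
C (Player 2): min(9, 16, 17) = 9
B (Player 1): max(9, 10) = 10
I (Player 1): max(15, 17, 14, 0) = 17
J (Player 1): max(7, 17) = 17
K (Player 1): max(14, 2, 14, 13) = 14
H (Player 2): min(17, 17, 14) = 14
M (Player 1): max(16, 14, 0) = 16
L (Player 2): min(16, 5, 18, 8) = 5
G (Player 1): max(14, 5) = 14
Root (Player 2): min(10, 14, 9) = 9

9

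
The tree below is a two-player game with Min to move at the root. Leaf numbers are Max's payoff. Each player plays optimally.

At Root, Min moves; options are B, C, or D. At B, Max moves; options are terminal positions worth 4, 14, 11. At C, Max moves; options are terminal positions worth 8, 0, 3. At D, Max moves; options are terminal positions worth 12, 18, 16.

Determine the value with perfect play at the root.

8

B (Max): max(4, 14, 11) = 14
C (Max): max(8, 0, 3) = 8
D (Max): max(12, 18, 16) = 18
Root (Min): min(14, 8, 18) = 8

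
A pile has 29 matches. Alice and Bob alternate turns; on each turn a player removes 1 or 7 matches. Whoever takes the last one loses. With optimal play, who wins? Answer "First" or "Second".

Positions where the player to move wins (W) vs loses (L):
i:   0  1  2  3  4  5  6  7  8  9 10 11 12 13 14 15 16 17 18 19 20 21 22 23 24 25 26 27 28 29
     W  L  W  L  W  L  W  L  W  L  W  L  W  L  W  L  W  L  W  L  W  L  W  L  W  L  W  L  W  L
Position 29 is L, so the second player wins.

Second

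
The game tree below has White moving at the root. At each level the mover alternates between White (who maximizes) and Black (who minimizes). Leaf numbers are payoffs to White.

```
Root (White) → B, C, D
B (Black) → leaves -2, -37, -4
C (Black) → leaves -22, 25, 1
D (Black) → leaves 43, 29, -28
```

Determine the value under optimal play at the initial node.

B (Black): min(-2, -37, -4) = -37
C (Black): min(-22, 25, 1) = -22
D (Black): min(43, 29, -28) = -28
Root (White): max(-37, -22, -28) = -22

-22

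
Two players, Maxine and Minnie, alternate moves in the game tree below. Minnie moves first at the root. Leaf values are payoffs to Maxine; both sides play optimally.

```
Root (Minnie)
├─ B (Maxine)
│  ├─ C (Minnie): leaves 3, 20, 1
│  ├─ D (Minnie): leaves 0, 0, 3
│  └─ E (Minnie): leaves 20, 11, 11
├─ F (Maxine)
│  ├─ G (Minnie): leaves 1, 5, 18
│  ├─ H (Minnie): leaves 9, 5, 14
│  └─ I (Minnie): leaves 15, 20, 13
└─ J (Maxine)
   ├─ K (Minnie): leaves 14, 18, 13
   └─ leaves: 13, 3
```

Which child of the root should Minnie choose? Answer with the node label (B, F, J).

B

C (Minnie): min(3, 20, 1) = 1
D (Minnie): min(0, 0, 3) = 0
E (Minnie): min(20, 11, 11) = 11
B (Maxine): max(1, 0, 11) = 11
G (Minnie): min(1, 5, 18) = 1
H (Minnie): min(9, 5, 14) = 5
I (Minnie): min(15, 20, 13) = 13
F (Maxine): max(1, 5, 13) = 13
K (Minnie): min(14, 18, 13) = 13
J (Maxine): max(13, 13, 3) = 13
Root (Minnie): min(11, 13, 13) = 11
Minnie picks the child with the lowest value: B (value 11).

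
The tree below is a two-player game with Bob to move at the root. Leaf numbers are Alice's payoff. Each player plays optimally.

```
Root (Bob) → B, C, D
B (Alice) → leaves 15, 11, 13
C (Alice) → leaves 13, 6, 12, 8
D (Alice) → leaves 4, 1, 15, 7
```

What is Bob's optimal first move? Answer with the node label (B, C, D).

B (Alice): max(15, 11, 13) = 15
C (Alice): max(13, 6, 12, 8) = 13
D (Alice): max(4, 1, 15, 7) = 15
Root (Bob): min(15, 13, 15) = 13
Bob picks the child with the lowest value: C (value 13).

C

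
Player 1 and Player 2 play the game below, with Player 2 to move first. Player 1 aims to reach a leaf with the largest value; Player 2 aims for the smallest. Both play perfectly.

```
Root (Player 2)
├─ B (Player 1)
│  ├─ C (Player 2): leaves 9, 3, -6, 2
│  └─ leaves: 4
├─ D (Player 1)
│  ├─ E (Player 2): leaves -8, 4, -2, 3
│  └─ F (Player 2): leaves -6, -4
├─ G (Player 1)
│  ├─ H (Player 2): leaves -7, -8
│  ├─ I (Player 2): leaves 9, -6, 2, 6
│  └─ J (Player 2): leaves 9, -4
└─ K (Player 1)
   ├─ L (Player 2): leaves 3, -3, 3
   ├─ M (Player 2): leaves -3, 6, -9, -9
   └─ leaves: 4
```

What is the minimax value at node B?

4

C: min(9, 3, -6, 2) = -6
B: max(-6, 4) = 4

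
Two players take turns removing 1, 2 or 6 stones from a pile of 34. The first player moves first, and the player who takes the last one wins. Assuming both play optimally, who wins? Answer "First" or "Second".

i:   0  1  2  3  4  5  6  7  8  9 10 11 12 13 14 15 16 17 18 19 20 21 22 23 24 25 26 27 28 29 30 31 32 33 34
     L  W  W  L  W  W  W  L  W  W  L  W  W  W  L  W  W  L  W  W  W  L  W  W  L  W  W  W  L  W  W  L  W  W  W
Position 34 is W, so the first player wins.

First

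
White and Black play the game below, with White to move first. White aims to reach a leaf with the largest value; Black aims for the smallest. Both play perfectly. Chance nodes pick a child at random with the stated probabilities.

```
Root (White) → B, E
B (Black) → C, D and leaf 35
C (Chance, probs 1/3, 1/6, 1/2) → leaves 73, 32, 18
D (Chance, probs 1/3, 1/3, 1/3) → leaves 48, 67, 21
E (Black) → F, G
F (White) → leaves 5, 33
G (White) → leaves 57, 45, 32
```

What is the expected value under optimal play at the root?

C (Chance): 1/3·73 + 1/6·32 + 1/2·18 = 38.67
D (Chance): 1/3·48 + 1/3·67 + 1/3·21 = 45.33
B (Black): min(38.67, 45.33, 35) = 35
F (White): max(5, 33) = 33
G (White): max(57, 45, 32) = 57
E (Black): min(33, 57) = 33
Root (White): max(35, 33) = 35

35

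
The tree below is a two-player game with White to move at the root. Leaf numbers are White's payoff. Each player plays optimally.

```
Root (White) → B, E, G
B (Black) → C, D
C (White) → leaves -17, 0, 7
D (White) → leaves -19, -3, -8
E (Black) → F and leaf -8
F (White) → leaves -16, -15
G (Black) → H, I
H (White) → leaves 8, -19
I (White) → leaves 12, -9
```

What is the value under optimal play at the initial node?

8

C (White): max(-17, 0, 7) = 7
D (White): max(-19, -3, -8) = -3
B (Black): min(7, -3) = -3
F (White): max(-16, -15) = -15
E (Black): min(-15, -8) = -15
H (White): max(8, -19) = 8
I (White): max(12, -9) = 12
G (Black): min(8, 12) = 8
Root (White): max(-3, -15, 8) = 8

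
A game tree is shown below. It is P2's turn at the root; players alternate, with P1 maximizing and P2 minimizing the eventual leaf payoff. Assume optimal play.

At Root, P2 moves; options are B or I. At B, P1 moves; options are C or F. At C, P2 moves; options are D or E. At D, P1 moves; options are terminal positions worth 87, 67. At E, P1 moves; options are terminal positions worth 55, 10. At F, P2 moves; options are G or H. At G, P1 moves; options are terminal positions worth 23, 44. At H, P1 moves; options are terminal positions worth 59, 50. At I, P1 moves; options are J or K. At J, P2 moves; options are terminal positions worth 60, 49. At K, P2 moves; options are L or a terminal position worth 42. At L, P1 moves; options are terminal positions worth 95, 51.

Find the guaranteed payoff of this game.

49

D (P1): max(87, 67) = 87
E (P1): max(55, 10) = 55
C (P2): min(87, 55) = 55
G (P1): max(23, 44) = 44
H (P1): max(59, 50) = 59
F (P2): min(44, 59) = 44
B (P1): max(55, 44) = 55
J (P2): min(60, 49) = 49
L (P1): max(95, 51) = 95
K (P2): min(95, 42) = 42
I (P1): max(49, 42) = 49
Root (P2): min(55, 49) = 49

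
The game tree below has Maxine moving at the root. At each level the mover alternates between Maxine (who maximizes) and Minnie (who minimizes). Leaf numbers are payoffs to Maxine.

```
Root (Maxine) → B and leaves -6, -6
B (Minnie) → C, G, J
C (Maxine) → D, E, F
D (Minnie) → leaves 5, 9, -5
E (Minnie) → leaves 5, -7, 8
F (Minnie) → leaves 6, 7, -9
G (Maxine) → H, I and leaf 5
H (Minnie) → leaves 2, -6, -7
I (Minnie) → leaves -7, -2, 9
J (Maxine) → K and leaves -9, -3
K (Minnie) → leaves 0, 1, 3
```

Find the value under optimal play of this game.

-5

D (Minnie): min(5, 9, -5) = -5
E (Minnie): min(5, -7, 8) = -7
F (Minnie): min(6, 7, -9) = -9
C (Maxine): max(-5, -7, -9) = -5
H (Minnie): min(2, -6, -7) = -7
I (Minnie): min(-7, -2, 9) = -7
G (Maxine): max(-7, -7, 5) = 5
K (Minnie): min(0, 1, 3) = 0
J (Maxine): max(0, -9, -3) = 0
B (Minnie): min(-5, 5, 0) = -5
Root (Maxine): max(-5, -6, -6) = -5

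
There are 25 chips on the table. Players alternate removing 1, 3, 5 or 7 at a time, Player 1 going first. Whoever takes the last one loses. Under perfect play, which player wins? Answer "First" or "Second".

Second

Compute winning (W) and losing (L) positions by backward induction:
i:   0  1  2  3  4  5  6  7  8  9 10 11 12 13 14 15 16 17 18 19 20 21 22 23 24 25
     W  L  W  L  W  L  W  L  W  L  W  L  W  L  W  L  W  L  W  L  W  L  W  L  W  L
Position 25 is L, so the second player wins.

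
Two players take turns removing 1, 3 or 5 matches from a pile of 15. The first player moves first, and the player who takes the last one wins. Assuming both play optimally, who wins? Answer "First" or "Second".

i:   0  1  2  3  4  5  6  7  8  9 10 11 12 13 14 15
     L  W  L  W  L  W  L  W  L  W  L  W  L  W  L  W
Position 15 is W, so the first player wins.

First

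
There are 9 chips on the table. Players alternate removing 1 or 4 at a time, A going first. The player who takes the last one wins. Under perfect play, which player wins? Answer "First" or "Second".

Mark each pile size as W (mover wins) or L (mover loses):
i:   0  1  2  3  4  5  6  7  8  9
     L  W  L  W  W  L  W  L  W  W
Position 9 is W, so the first player wins.

First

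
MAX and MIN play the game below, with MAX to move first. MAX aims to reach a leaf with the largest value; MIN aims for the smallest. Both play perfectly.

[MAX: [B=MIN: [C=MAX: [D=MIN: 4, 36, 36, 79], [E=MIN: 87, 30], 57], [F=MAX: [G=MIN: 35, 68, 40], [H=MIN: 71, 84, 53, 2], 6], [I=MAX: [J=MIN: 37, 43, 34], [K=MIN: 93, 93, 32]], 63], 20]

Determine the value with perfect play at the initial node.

D (MIN): min(4, 36, 36, 79) = 4
E (MIN): min(87, 30) = 30
C (MAX): max(4, 30, 57) = 57
G (MIN): min(35, 68, 40) = 35
H (MIN): min(71, 84, 53, 2) = 2
F (MAX): max(35, 2, 6) = 35
J (MIN): min(37, 43, 34) = 34
K (MIN): min(93, 93, 32) = 32
I (MAX): max(34, 32) = 34
B (MIN): min(57, 35, 34, 63) = 34
Root (MAX): max(34, 20) = 34

34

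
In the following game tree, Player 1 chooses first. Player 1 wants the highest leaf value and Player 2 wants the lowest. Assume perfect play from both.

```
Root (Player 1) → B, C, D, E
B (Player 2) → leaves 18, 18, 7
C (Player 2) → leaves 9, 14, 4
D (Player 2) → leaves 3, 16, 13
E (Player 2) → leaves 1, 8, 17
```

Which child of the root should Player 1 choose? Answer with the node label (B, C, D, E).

B (Player 2): min(18, 18, 7) = 7
C (Player 2): min(9, 14, 4) = 4
D (Player 2): min(3, 16, 13) = 3
E (Player 2): min(1, 8, 17) = 1
Root (Player 1): max(7, 4, 3, 1) = 7
Player 1 picks the child with the highest value: B (value 7).

B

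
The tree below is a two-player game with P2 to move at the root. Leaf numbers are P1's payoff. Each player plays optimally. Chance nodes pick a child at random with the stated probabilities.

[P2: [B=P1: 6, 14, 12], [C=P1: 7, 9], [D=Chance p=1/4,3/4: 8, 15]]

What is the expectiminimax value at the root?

9

B (P1): max(6, 14, 12) = 14
C (P1): max(7, 9) = 9
D (Chance): 1/4·8 + 3/4·15 = 13.25
Root (P2): min(14, 9, 13.25) = 9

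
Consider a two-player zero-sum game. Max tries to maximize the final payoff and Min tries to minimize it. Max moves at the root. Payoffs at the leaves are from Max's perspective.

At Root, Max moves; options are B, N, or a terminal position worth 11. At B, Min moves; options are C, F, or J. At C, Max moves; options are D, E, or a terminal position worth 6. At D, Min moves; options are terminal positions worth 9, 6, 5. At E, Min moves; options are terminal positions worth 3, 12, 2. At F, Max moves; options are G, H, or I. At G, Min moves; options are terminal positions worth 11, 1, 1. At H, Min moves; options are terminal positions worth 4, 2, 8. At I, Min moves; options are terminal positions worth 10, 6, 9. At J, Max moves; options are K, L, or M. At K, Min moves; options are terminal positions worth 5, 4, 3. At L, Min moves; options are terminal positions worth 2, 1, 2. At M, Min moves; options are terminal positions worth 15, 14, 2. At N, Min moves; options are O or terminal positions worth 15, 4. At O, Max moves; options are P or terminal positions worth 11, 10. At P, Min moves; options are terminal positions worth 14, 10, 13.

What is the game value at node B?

3

D: min(9, 6, 5) = 5
E: min(3, 12, 2) = 2
C: max(5, 2, 6) = 6
G: min(11, 1, 1) = 1
H: min(4, 2, 8) = 2
I: min(10, 6, 9) = 6
F: max(1, 2, 6) = 6
K: min(5, 4, 3) = 3
L: min(2, 1, 2) = 1
M: min(15, 14, 2) = 2
J: max(3, 1, 2) = 3
B: min(6, 6, 3) = 3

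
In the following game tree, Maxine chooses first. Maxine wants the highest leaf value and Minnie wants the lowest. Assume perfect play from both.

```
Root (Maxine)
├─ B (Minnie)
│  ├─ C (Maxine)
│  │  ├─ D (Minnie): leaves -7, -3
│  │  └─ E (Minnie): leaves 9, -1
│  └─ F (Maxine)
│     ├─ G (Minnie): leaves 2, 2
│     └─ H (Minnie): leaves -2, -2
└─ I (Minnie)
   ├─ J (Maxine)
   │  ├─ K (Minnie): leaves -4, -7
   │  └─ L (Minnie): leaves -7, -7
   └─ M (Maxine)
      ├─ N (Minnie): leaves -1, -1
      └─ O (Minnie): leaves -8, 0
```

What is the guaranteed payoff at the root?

-1

D (Minnie): min(-7, -3) = -7
E (Minnie): min(9, -1) = -1
C (Maxine): max(-7, -1) = -1
G (Minnie): min(2, 2) = 2
H (Minnie): min(-2, -2) = -2
F (Maxine): max(2, -2) = 2
B (Minnie): min(-1, 2) = -1
K (Minnie): min(-4, -7) = -7
L (Minnie): min(-7, -7) = -7
J (Maxine): max(-7, -7) = -7
N (Minnie): min(-1, -1) = -1
O (Minnie): min(-8, 0) = -8
M (Maxine): max(-1, -8) = -1
I (Minnie): min(-7, -1) = -7
Root (Maxine): max(-1, -7) = -1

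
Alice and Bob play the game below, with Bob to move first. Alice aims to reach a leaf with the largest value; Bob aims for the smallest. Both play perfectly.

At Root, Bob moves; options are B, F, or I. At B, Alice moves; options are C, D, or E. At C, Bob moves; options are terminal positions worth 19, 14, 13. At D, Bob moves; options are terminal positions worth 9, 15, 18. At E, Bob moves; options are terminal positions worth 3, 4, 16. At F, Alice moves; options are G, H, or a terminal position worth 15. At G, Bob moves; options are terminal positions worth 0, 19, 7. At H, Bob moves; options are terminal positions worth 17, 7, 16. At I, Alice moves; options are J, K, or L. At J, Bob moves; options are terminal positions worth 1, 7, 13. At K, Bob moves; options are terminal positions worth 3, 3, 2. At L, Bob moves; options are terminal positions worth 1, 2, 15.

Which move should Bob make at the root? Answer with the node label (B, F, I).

I

C (Bob): min(19, 14, 13) = 13
D (Bob): min(9, 15, 18) = 9
E (Bob): min(3, 4, 16) = 3
B (Alice): max(13, 9, 3) = 13
G (Bob): min(0, 19, 7) = 0
H (Bob): min(17, 7, 16) = 7
F (Alice): max(0, 7, 15) = 15
J (Bob): min(1, 7, 13) = 1
K (Bob): min(3, 3, 2) = 2
L (Bob): min(1, 2, 15) = 1
I (Alice): max(1, 2, 1) = 2
Root (Bob): min(13, 15, 2) = 2
Bob picks the child with the lowest value: I (value 2).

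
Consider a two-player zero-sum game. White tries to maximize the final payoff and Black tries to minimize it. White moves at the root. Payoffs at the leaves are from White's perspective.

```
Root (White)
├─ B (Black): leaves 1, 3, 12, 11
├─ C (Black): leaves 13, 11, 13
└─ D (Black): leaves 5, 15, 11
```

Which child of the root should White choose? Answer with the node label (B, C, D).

B (Black): min(1, 3, 12, 11) = 1
C (Black): min(13, 11, 13) = 11
D (Black): min(5, 15, 11) = 5
Root (White): max(1, 11, 5) = 11
White picks the child with the highest value: C (value 11).

C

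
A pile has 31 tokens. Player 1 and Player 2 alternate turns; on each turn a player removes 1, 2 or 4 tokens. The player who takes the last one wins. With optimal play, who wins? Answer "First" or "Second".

i:   0  1  2  3  4  5  6  7  8  9 10 11 12 13 14 15 16 17 18 19 20 21 22 23 24 25 26 27 28 29 30 31
     L  W  W  L  W  W  L  W  W  L  W  W  L  W  W  L  W  W  L  W  W  L  W  W  L  W  W  L  W  W  L  W
Position 31 is W, so the first player wins.

First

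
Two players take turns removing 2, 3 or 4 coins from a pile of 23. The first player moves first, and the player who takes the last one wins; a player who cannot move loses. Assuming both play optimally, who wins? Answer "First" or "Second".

First

W/L table (W = player to move can force a win):
i:   0  1  2  3  4  5  6  7  8  9 10 11 12 13 14 15 16 17 18 19 20 21 22 23
     L  L  W  W  W  W  L  L  W  W  W  W  L  L  W  W  W  W  L  L  W  W  W  W
Position 23 is W, so the first player wins.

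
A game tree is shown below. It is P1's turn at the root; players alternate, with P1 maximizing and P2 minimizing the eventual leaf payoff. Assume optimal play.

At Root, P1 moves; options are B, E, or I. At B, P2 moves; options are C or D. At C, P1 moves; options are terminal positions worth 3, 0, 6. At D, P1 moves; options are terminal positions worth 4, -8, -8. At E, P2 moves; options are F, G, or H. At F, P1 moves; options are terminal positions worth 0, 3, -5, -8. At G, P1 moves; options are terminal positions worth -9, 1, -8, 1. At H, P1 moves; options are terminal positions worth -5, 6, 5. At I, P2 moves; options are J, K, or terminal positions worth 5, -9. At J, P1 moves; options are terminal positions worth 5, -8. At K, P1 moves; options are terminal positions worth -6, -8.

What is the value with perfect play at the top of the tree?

C (P1): max(3, 0, 6) = 6
D (P1): max(4, -8, -8) = 4
B (P2): min(6, 4) = 4
F (P1): max(0, 3, -5, -8) = 3
G (P1): max(-9, 1, -8, 1) = 1
H (P1): max(-5, 6, 5) = 6
E (P2): min(3, 1, 6) = 1
J (P1): max(5, -8) = 5
K (P1): max(-6, -8) = -6
I (P2): min(5, -6, 5, -9) = -9
Root (P1): max(4, 1, -9) = 4

4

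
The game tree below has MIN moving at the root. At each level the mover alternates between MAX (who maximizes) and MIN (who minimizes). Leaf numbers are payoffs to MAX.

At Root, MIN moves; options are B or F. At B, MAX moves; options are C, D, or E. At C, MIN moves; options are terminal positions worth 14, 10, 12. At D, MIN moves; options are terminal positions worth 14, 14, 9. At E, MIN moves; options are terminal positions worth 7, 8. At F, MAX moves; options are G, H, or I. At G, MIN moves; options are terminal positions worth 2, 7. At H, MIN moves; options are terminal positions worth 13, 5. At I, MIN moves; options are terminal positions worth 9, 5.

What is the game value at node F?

G: min(2, 7) = 2
H: min(13, 5) = 5
I: min(9, 5) = 5
F: max(2, 5, 5) = 5

5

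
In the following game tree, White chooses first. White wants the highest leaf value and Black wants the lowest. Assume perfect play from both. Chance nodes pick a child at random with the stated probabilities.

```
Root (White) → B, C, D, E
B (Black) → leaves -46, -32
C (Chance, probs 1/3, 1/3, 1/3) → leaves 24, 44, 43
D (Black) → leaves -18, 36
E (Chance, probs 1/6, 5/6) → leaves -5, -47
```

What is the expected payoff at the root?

B (Black): min(-46, -32) = -46
C (Chance): 1/3·24 + 1/3·44 + 1/3·43 = 37
D (Black): min(-18, 36) = -18
E (Chance): 1/6·-5 + 5/6·-47 = -40
Root (White): max(-46, 37, -18, -40) = 37

37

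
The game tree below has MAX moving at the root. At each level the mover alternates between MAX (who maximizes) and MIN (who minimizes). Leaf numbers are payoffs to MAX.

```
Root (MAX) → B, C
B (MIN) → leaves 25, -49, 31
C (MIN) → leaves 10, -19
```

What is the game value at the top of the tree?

-19

B (MIN): min(25, -49, 31) = -49
C (MIN): min(10, -19) = -19
Root (MAX): max(-49, -19) = -19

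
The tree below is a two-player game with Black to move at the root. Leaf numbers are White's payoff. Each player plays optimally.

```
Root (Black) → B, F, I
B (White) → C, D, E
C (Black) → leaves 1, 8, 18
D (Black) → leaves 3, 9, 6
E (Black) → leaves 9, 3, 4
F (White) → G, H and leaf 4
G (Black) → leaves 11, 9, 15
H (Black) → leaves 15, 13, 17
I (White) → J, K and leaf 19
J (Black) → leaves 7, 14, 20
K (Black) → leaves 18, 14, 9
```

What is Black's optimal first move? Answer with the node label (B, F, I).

C (Black): min(1, 8, 18) = 1
D (Black): min(3, 9, 6) = 3
E (Black): min(9, 3, 4) = 3
B (White): max(1, 3, 3) = 3
G (Black): min(11, 9, 15) = 9
H (Black): min(15, 13, 17) = 13
F (White): max(9, 13, 4) = 13
J (Black): min(7, 14, 20) = 7
K (Black): min(18, 14, 9) = 9
I (White): max(7, 9, 19) = 19
Root (Black): min(3, 13, 19) = 3
Black picks the child with the lowest value: B (value 3).

B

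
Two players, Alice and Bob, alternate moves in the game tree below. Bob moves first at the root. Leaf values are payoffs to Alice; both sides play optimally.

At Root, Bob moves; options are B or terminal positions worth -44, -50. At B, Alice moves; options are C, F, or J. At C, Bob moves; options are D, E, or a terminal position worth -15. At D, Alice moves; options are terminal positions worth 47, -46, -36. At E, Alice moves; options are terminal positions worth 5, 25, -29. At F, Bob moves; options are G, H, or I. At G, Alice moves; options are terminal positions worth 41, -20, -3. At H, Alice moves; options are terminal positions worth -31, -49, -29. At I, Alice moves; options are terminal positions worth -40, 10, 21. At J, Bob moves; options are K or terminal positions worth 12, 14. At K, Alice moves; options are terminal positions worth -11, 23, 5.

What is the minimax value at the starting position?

D (Alice): max(47, -46, -36) = 47
E (Alice): max(5, 25, -29) = 25
C (Bob): min(47, 25, -15) = -15
G (Alice): max(41, -20, -3) = 41
H (Alice): max(-31, -49, -29) = -29
I (Alice): max(-40, 10, 21) = 21
F (Bob): min(41, -29, 21) = -29
K (Alice): max(-11, 23, 5) = 23
J (Bob): min(23, 12, 14) = 12
B (Alice): max(-15, -29, 12) = 12
Root (Bob): min(12, -44, -50) = -50

-50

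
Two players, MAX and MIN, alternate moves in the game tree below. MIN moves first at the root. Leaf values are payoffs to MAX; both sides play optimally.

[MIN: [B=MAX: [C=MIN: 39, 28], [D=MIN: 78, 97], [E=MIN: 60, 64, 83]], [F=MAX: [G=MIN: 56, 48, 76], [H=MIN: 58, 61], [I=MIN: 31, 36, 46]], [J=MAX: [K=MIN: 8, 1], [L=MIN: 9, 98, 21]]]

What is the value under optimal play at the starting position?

C (MIN): min(39, 28) = 28
D (MIN): min(78, 97) = 78
E (MIN): min(60, 64, 83) = 60
B (MAX): max(28, 78, 60) = 78
G (MIN): min(56, 48, 76) = 48
H (MIN): min(58, 61) = 58
I (MIN): min(31, 36, 46) = 31
F (MAX): max(48, 58, 31) = 58
K (MIN): min(8, 1) = 1
L (MIN): min(9, 98, 21) = 9
J (MAX): max(1, 9) = 9
Root (MIN): min(78, 58, 9) = 9

9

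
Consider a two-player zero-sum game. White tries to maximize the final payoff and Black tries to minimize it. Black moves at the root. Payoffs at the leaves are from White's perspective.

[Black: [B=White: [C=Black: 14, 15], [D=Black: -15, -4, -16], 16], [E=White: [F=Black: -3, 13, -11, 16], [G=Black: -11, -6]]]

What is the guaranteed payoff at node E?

F: min(-3, 13, -11, 16) = -11
G: min(-11, -6) = -11
E: max(-11, -11) = -11

-11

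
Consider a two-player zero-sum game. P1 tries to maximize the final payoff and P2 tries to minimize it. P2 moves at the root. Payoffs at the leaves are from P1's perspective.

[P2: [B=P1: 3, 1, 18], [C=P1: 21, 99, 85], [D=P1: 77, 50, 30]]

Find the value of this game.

18

B (P1): max(3, 1, 18) = 18
C (P1): max(21, 99, 85) = 99
D (P1): max(77, 50, 30) = 77
Root (P2): min(18, 99, 77) = 18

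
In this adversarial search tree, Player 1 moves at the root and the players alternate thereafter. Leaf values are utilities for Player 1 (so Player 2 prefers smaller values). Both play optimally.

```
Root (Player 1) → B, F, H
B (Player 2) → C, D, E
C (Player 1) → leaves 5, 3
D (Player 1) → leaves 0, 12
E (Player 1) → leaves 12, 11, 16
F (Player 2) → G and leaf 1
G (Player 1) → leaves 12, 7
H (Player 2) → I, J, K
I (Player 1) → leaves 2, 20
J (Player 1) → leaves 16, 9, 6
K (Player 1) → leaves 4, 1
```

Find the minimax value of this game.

C (Player 1): max(5, 3) = 5
D (Player 1): max(0, 12) = 12
E (Player 1): max(12, 11, 16) = 16
B (Player 2): min(5, 12, 16) = 5
G (Player 1): max(12, 7) = 12
F (Player 2): min(12, 1) = 1
I (Player 1): max(2, 20) = 20
J (Player 1): max(16, 9, 6) = 16
K (Player 1): max(4, 1) = 4
H (Player 2): min(20, 16, 4) = 4
Root (Player 1): max(5, 1, 4) = 5

5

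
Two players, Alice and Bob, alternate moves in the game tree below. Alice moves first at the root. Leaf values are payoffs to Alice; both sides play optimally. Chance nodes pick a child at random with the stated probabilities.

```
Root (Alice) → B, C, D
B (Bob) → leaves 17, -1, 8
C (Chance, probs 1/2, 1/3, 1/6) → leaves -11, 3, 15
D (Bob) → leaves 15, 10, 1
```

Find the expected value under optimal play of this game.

B (Bob): min(17, -1, 8) = -1
C (Chance): 1/2·-11 + 1/3·3 + 1/6·15 = -2
D (Bob): min(15, 10, 1) = 1
Root (Alice): max(-1, -2, 1) = 1

1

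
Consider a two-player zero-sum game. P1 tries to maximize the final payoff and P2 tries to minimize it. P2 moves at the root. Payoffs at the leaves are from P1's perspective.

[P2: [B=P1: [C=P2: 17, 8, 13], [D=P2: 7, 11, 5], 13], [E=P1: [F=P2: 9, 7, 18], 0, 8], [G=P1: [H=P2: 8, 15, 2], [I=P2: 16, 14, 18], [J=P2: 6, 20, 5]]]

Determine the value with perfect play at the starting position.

8

C (P2): min(17, 8, 13) = 8
D (P2): min(7, 11, 5) = 5
B (P1): max(8, 5, 13) = 13
F (P2): min(9, 7, 18) = 7
E (P1): max(7, 0, 8) = 8
H (P2): min(8, 15, 2) = 2
I (P2): min(16, 14, 18) = 14
J (P2): min(6, 20, 5) = 5
G (P1): max(2, 14, 5) = 14
Root (P2): min(13, 8, 14) = 8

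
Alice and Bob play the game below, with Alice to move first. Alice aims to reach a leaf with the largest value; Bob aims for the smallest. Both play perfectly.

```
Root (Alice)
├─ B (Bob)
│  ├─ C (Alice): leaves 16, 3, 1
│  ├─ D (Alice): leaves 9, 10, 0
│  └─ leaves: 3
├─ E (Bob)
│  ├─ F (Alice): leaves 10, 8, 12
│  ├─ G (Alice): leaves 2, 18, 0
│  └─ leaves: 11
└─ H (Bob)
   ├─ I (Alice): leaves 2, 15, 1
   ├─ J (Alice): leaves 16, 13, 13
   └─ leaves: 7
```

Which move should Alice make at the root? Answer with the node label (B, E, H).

E

C (Alice): max(16, 3, 1) = 16
D (Alice): max(9, 10, 0) = 10
B (Bob): min(16, 10, 3) = 3
F (Alice): max(10, 8, 12) = 12
G (Alice): max(2, 18, 0) = 18
E (Bob): min(12, 18, 11) = 11
I (Alice): max(2, 15, 1) = 15
J (Alice): max(16, 13, 13) = 16
H (Bob): min(15, 16, 7) = 7
Root (Alice): max(3, 11, 7) = 11
Alice picks the child with the highest value: E (value 11).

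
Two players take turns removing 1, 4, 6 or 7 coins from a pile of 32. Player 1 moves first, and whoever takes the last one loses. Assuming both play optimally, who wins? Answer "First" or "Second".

Second

Mark each pile size as W (mover wins) or L (mover loses):
i:   0  1  2  3  4  5  6  7  8  9 10 11 12 13 14 15 16 17 18 19 20 21 22 23 24 25 26 27 28 29 30 31 32
     W  L  W  L  W  W  L  W  W  W  W  L  W  W  L  W  L  W  W  L  W  W  W  W  L  W  W  L  W  L  W  W  L
Position 32 is L, so the second player wins.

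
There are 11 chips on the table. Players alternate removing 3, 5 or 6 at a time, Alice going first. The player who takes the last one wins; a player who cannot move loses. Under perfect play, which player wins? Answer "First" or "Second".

Compute winning (W) and losing (L) positions by backward induction:
i:   0  1  2  3  4  5  6  7  8  9 10 11
     L  L  L  W  W  W  W  W  W  L  L  L
Position 11 is L, so the second player wins.

Second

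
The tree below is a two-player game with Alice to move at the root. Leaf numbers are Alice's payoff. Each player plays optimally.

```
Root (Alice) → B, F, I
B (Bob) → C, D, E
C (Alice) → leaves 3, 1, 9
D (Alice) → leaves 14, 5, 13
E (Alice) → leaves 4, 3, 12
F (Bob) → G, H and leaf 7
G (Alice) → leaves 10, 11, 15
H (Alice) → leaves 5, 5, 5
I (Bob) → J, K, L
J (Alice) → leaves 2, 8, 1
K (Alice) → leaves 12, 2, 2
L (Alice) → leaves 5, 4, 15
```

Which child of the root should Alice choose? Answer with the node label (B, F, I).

B

C (Alice): max(3, 1, 9) = 9
D (Alice): max(14, 5, 13) = 14
E (Alice): max(4, 3, 12) = 12
B (Bob): min(9, 14, 12) = 9
G (Alice): max(10, 11, 15) = 15
H (Alice): max(5, 5, 5) = 5
F (Bob): min(15, 5, 7) = 5
J (Alice): max(2, 8, 1) = 8
K (Alice): max(12, 2, 2) = 12
L (Alice): max(5, 4, 15) = 15
I (Bob): min(8, 12, 15) = 8
Root (Alice): max(9, 5, 8) = 9
Alice picks the child with the highest value: B (value 9).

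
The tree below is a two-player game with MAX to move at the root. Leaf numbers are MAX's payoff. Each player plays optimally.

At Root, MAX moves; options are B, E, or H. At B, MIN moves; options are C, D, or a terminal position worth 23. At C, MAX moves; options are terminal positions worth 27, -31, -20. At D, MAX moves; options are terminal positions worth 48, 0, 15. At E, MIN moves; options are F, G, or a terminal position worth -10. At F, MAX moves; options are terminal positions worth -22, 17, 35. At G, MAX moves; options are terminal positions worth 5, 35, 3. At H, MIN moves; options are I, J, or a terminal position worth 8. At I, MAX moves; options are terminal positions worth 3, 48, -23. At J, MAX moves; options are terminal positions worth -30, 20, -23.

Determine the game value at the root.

C (MAX): max(27, -31, -20) = 27
D (MAX): max(48, 0, 15) = 48
B (MIN): min(27, 48, 23) = 23
F (MAX): max(-22, 17, 35) = 35
G (MAX): max(5, 35, 3) = 35
E (MIN): min(35, 35, -10) = -10
I (MAX): max(3, 48, -23) = 48
J (MAX): max(-30, 20, -23) = 20
H (MIN): min(48, 20, 8) = 8
Root (MAX): max(23, -10, 8) = 23

23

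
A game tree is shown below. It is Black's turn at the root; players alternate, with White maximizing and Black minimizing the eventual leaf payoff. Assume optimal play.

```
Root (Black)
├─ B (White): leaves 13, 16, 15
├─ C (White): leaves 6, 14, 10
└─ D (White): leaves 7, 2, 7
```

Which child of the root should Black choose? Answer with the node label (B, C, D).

B (White): max(13, 16, 15) = 16
C (White): max(6, 14, 10) = 14
D (White): max(7, 2, 7) = 7
Root (Black): min(16, 14, 7) = 7
Black picks the child with the lowest value: D (value 7).

D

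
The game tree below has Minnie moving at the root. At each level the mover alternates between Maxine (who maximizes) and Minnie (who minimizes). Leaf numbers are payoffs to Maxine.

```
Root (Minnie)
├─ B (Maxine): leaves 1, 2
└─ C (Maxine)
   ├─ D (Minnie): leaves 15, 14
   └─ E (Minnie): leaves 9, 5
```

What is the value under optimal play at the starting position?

B (Maxine): max(1, 2) = 2
D (Minnie): min(15, 14) = 14
E (Minnie): min(9, 5) = 5
C (Maxine): max(14, 5) = 14
Root (Minnie): min(2, 14) = 2

2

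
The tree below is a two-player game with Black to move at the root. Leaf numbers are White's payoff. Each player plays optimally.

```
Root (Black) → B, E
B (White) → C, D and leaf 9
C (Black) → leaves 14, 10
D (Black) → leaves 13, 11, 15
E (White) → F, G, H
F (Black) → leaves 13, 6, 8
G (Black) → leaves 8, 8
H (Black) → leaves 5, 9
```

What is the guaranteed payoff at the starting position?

8

C (Black): min(14, 10) = 10
D (Black): min(13, 11, 15) = 11
B (White): max(10, 11, 9) = 11
F (Black): min(13, 6, 8) = 6
G (Black): min(8, 8) = 8
H (Black): min(5, 9) = 5
E (White): max(6, 8, 5) = 8
Root (Black): min(11, 8) = 8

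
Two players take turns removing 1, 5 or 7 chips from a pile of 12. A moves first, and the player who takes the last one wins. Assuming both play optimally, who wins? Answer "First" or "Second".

Second

i:   0  1  2  3  4  5  6  7  8  9 10 11 12
     L  W  L  W  L  W  L  W  L  W  L  W  L
Position 12 is L, so the second player wins.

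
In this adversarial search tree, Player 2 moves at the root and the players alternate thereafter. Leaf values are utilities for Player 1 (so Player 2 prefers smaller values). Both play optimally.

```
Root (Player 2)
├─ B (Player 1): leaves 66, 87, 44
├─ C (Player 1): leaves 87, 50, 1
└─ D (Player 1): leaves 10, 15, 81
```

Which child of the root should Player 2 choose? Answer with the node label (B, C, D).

B (Player 1): max(66, 87, 44) = 87
C (Player 1): max(87, 50, 1) = 87
D (Player 1): max(10, 15, 81) = 81
Root (Player 2): min(87, 87, 81) = 81
Player 2 picks the child with the lowest value: D (value 81).

D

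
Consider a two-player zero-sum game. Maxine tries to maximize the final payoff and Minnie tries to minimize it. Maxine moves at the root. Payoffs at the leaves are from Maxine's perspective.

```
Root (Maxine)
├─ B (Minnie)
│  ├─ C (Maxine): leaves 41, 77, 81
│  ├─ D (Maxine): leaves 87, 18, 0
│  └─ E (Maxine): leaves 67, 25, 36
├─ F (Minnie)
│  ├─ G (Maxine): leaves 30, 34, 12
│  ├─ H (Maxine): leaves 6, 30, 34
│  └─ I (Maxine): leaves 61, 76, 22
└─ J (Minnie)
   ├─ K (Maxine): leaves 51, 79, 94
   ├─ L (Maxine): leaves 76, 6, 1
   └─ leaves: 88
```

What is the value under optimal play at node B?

C: max(41, 77, 81) = 81
D: max(87, 18, 0) = 87
E: max(67, 25, 36) = 67
B: min(81, 87, 67) = 67

67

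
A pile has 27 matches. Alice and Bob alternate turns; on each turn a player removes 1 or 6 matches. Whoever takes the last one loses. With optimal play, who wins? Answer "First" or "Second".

Mark each pile size as W (mover wins) or L (mover loses):
i:   0  1  2  3  4  5  6  7  8  9 10 11 12 13 14 15 16 17 18 19 20 21 22 23 24 25 26 27
     W  L  W  L  W  L  W  W  L  W  L  W  L  W  W  L  W  L  W  L  W  W  L  W  L  W  L  W
Position 27 is W, so the first player wins.

First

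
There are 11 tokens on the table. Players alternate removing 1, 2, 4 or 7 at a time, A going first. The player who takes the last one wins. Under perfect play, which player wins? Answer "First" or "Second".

First

Positions where the player to move wins (W) vs loses (L):
i:   0  1  2  3  4  5  6  7  8  9 10 11
     L  W  W  L  W  W  L  W  W  L  W  W
Position 11 is W, so the first player wins.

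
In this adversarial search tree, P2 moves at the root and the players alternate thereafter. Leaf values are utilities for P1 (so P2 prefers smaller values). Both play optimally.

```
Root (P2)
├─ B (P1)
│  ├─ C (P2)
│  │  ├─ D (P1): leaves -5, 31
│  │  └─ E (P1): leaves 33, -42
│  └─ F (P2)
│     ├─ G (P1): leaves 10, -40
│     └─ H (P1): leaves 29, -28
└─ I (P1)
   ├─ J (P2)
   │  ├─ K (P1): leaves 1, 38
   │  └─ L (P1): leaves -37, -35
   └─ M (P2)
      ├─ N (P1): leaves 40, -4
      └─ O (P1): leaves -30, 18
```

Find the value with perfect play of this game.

18

D (P1): max(-5, 31) = 31
E (P1): max(33, -42) = 33
C (P2): min(31, 33) = 31
G (P1): max(10, -40) = 10
H (P1): max(29, -28) = 29
F (P2): min(10, 29) = 10
B (P1): max(31, 10) = 31
K (P1): max(1, 38) = 38
L (P1): max(-37, -35) = -35
J (P2): min(38, -35) = -35
N (P1): max(40, -4) = 40
O (P1): max(-30, 18) = 18
M (P2): min(40, 18) = 18
I (P1): max(-35, 18) = 18
Root (P2): min(31, 18) = 18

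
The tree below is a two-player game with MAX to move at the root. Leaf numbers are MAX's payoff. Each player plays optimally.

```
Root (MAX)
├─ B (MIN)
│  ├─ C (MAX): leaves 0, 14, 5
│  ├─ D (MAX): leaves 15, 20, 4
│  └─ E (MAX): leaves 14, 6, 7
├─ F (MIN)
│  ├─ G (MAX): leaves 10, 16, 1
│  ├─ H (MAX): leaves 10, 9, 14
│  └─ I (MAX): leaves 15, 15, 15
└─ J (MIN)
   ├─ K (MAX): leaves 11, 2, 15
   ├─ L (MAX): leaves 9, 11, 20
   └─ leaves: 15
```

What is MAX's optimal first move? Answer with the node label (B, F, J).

C (MAX): max(0, 14, 5) = 14
D (MAX): max(15, 20, 4) = 20
E (MAX): max(14, 6, 7) = 14
B (MIN): min(14, 20, 14) = 14
G (MAX): max(10, 16, 1) = 16
H (MAX): max(10, 9, 14) = 14
I (MAX): max(15, 15, 15) = 15
F (MIN): min(16, 14, 15) = 14
K (MAX): max(11, 2, 15) = 15
L (MAX): max(9, 11, 20) = 20
J (MIN): min(15, 20, 15) = 15
Root (MAX): max(14, 14, 15) = 15
MAX picks the child with the highest value: J (value 15).

J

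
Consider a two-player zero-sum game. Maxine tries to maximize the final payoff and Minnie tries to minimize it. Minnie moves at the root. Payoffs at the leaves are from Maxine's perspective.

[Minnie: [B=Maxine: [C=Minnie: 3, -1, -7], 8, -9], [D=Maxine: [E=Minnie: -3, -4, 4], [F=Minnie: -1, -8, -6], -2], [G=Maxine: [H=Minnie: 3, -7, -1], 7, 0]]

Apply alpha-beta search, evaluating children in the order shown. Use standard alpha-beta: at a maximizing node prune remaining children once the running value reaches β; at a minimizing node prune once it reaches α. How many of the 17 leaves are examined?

C [α=-∞,β=+∞]: v=-7
B [α=-∞,β=+∞]: v=8
E [α=-∞,β=8]: v=-4
F [α=-4,β=8]: v=-8 after child 2 ≤ α → α-cutoff, skip 1
D [α=-∞,β=8]: v=-2
H [α=-∞,β=-2]: v=-7
G [α=-∞,β=-2]: v=7 after child 2 ≥ β → β-cutoff, skip 1
Root [α=-∞,β=+∞]: v=-2
Leaves evaluated: 15 of 17.

15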